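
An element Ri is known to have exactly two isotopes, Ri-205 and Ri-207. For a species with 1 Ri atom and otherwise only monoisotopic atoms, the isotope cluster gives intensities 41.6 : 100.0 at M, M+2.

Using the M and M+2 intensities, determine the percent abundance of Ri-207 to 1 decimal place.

Write p for the Ri-205 fraction. I(M+2)/I(M) = [C(1,1)·p^0·(1−p)] / p^1 = 1·(1−p)/p = 100.0/41.6 = 2.4038
(1−p)/p = 2.4038/1 = 2.4038  ⇒  p = 1/(1 + 2.4038) = 0.2938
Ri-205: 29.4%, Ri-207: 70.6%.

70.6%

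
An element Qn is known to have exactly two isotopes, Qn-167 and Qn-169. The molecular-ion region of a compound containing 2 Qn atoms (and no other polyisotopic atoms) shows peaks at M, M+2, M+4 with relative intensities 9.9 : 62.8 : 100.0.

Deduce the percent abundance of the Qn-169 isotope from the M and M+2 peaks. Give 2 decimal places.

If p is the fraction of Qn that is Qn-167, then I(M+2)/I(M) = [C(2,1)·p^1·(1−p)] / p^2 = 2·(1−p)/p = 62.8/9.9 = 6.3434
(1−p)/p = 6.3434/2 = 3.1717  ⇒  p = 1/(1 + 3.1717) = 0.2397
Qn-167: 23.97%, Qn-169: 76.03%.

76.03%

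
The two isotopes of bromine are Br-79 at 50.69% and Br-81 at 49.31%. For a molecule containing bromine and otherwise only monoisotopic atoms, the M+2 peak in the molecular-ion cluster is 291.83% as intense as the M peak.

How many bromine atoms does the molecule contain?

3

For n independent Br atoms, I(M+2)/I(M) = n · (abundance Br-81) / (abundance Br-79) = n · 0.4931/0.5069.
n = 2.9183 × 0.5069/0.4931 = 3.00 ≈ 3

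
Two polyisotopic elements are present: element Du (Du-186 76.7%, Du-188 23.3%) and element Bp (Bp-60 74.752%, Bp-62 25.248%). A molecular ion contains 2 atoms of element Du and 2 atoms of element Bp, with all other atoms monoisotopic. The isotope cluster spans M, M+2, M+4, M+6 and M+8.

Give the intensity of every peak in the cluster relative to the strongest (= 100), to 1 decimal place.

77.9 : 100.0 : 48.1 : 10.3 : 0.8

Element Du pattern (n=2): 0.588289 : 0.357422 : 0.054289
Element Bp pattern (n=2): 0.55878615 : 0.3774677 : 0.06374615
Convolve the two distributions (both contribute in 2-u steps):
  M: 0.588289×0.55878615 = 0.328728
  M+2: 0.588289×0.3774677 + 0.357422×0.55878615 = 0.421783
  M+4: 0.588289×0.06374615 + 0.357422×0.3774677 + 0.054289×0.55878615 = 0.202752
  M+6: 0.357422×0.06374615 + 0.054289×0.3774677 = 0.043277
  M+8: 0.054289×0.06374615 = 0.003461
Scale to base peak (0.421783) = 100: 77.9 : 100.0 : 48.1 : 10.3 : 0.8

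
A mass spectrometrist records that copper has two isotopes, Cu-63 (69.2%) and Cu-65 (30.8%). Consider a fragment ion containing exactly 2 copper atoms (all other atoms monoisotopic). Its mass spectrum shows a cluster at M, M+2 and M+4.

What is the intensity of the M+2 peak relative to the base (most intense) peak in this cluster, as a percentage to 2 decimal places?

89.02%

Term probabilities: M 0.4789, M+2 0.4263, M+4 0.0949. Base peak = M.
P(M) = C(2,0) × 0.692^2 × 0.308^0 = 1 × 0.478864 × 1.0000 = 0.478864 (base)
P(M+2) = C(2,1) × 0.692^1 × 0.308^1 = 2 × 0.6920 × 0.3080 = 0.426272
Relative intensity = 0.426272 / 0.478864 × 100 = 89.02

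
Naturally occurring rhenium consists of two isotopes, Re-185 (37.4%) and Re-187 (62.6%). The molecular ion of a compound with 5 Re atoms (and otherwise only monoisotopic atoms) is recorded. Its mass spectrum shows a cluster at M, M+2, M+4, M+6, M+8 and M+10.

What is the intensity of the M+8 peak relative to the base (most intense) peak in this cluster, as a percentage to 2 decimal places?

(0.374 + 0.626)^5 gives M 0.0073, M+2 0.0612, M+4 0.2050, M+6 0.3431, M+8 0.2872, M+10 0.0961; the largest is M+6.
P(M+6) = C(5,3) × 0.374^2 × 0.626^3 = 10 × 0.139876 × 0.24531438 = 0.343136 (base)
P(M+8) = C(5,4) × 0.374^1 × 0.626^4 = 5 × 0.3740 × 0.1535668 = 0.287170
Relative intensity = 0.287170 / 0.343136 × 100 = 83.69

83.69%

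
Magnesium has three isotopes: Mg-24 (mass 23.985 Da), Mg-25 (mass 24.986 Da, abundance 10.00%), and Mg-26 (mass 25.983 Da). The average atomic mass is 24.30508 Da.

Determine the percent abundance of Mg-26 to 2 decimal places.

The remaining 90.00% is split between Mg-24 (fraction x) and Mg-26 (fraction 0.9000 − x).
Substituting: 23.985x + 25.983(0.9000 − x) = 21.80648
(23.985 − 25.983)x = -1.57822  ⇒  x = 0.78990, y = 0.11010
Mg-24: 78.99%, Mg-26: 11.01%.

11.01%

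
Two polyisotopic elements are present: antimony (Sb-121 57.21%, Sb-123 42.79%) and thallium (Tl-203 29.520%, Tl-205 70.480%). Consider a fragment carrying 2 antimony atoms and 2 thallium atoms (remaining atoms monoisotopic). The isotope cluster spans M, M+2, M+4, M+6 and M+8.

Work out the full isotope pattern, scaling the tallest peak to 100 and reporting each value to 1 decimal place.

Antimony pattern (n=2): 0.32729841 : 0.48960318 : 0.18309841
Thallium pattern (n=2): 0.08714304 : 0.41611392 : 0.49674304
Convolve the two distributions (both contribute in 2-u steps):
  M: 0.32729841×0.08714304 = 0.028522
  M+2: 0.32729841×0.41611392 + 0.48960318×0.08714304 = 0.178859
  M+4: 0.32729841×0.49674304 + 0.48960318×0.41611392 + 0.18309841×0.08714304 = 0.382270
  M+6: 0.48960318×0.49674304 + 0.18309841×0.41611392 = 0.319397
  M+8: 0.18309841×0.49674304 = 0.090953
Scale to base peak (0.382270) = 100: 7.5 : 46.8 : 100.0 : 83.6 : 23.8

7.5 : 46.8 : 100.0 : 83.6 : 23.8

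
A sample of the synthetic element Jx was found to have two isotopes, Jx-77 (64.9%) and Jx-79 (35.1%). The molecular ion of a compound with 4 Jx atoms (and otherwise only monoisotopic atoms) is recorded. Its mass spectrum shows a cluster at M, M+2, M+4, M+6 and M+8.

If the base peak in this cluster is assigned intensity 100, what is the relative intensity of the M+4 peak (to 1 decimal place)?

81.1

Term probabilities: M 0.1774, M+2 0.3838, M+4 0.3114, M+6 0.1123, M+8 0.0152. Base peak = M+2.
P(M+2) = C(4,1) × 0.649^3 × 0.351^1 = 4 × 0.27335945 × 0.3510 = 0.383797 (base)
P(M+4) = C(4,2) × 0.649^2 × 0.351^2 = 6 × 0.421201 × 0.123201 = 0.311354
Relative intensity = 0.311354 / 0.383797 × 100 = 81.1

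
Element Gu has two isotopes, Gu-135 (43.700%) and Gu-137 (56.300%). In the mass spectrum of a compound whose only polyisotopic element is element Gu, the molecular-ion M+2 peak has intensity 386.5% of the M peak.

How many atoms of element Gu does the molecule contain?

3

For n independent Gu atoms, I(M+2)/I(M) = n · (abundance Gu-137) / (abundance Gu-135) = n · 0.56300/0.43700.
n = 3.865 × 0.43700/0.56300 = 3.00 ≈ 3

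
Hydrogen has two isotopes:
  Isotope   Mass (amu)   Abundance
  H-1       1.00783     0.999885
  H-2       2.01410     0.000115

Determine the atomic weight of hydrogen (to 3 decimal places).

Average mass = Σ (abundance × isotope mass) = 0.999885 × 1.00783 + 0.000115 × 2.01410
= 1.007714 + 0.000232 = 1.007946 amu

1.008 amu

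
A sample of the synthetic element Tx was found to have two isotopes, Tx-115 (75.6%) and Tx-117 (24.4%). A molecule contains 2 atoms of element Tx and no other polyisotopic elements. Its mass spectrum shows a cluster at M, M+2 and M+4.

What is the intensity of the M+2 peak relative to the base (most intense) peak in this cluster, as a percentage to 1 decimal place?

Term probabilities: M 0.5715, M+2 0.3689, M+4 0.0595. Base peak = M.
P(M) = C(2,0) × 0.756^2 × 0.244^0 = 1 × 0.571536 × 1.0000 = 0.571536 (base)
P(M+2) = C(2,1) × 0.756^1 × 0.244^1 = 2 × 0.7560 × 0.2440 = 0.368928
Relative intensity = 0.368928 / 0.571536 × 100 = 64.6

64.6%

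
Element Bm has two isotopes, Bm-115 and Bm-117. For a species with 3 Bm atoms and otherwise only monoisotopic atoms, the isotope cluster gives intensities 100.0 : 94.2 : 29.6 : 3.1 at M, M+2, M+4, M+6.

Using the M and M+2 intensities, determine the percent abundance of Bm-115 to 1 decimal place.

If p is the fraction of Bm that is Bm-115, then I(M+2)/I(M) = [C(3,1)·p^2·(1−p)] / p^3 = 3·(1−p)/p = 94.2/100.0 = 0.9420
(1−p)/p = 0.9420/3 = 0.3140  ⇒  p = 1/(1 + 0.3140) = 0.7610
Bm-115: 76.1%, Bm-117: 23.9%.

76.1%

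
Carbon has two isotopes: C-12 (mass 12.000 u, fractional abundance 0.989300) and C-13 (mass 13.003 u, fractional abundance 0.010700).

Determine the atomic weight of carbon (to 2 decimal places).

12.01 u

Average mass = Σ (abundance × isotope mass) = 0.989300 × 12.000 + 0.010700 × 13.003
= 11.8716 + 0.1391 = 12.0107 u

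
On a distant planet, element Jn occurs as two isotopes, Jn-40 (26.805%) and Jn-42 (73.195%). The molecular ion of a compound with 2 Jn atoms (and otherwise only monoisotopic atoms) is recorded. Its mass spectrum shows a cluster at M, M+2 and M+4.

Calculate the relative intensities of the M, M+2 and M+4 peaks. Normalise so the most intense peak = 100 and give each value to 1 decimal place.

Expanding (0.26805 + 0.73195)^2:
P(M) = 0.26805^2 = 0.071851
P(M+2) = 2 × 0.26805^1 × 0.73195^1 = 0.392398
P(M+4) = 0.73195^2 = 0.535751
The M+4 peak is largest (0.535751); scaling to 100 gives 13.4 : 73.2 : 100.0.

13.4 : 73.2 : 100.0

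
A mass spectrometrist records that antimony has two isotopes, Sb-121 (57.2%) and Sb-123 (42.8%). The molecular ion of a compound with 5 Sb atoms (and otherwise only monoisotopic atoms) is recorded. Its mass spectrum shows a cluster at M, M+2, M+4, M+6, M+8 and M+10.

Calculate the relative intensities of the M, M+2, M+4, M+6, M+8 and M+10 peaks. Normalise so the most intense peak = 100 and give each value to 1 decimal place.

17.9 : 66.8 : 100.0 : 74.8 : 28.0 : 4.2

The 5 Sb atoms are independent, so intensities follow the terms of (0.572 + 0.428)^5.
P(M) = 0.572^5 = 0.061232
P(M+2) = 5 × 0.572^4 × 0.428^1 = 0.229086
P(M+4) = 10 × 0.572^3 × 0.428^2 = 0.342827
P(M+6) = 10 × 0.572^2 × 0.428^3 = 0.256521
P(M+8) = 5 × 0.572^1 × 0.428^4 = 0.095971
P(M+10) = 0.428^5 = 0.014362
The M+4 peak is largest (0.342827); scaling to 100 gives 17.9 : 66.8 : 100.0 : 74.8 : 28.0 : 4.2.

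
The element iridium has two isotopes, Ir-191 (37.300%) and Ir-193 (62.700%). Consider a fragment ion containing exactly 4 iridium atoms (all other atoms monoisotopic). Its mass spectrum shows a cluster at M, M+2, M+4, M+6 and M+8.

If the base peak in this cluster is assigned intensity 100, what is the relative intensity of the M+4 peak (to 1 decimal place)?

Binomial terms of (0.37300 + 0.62700)^4: M 0.0194, M+2 0.1302, M+4 0.3282, M+6 0.3678, M+8 0.1546 → M+6 is the base peak.
P(M+6) = C(4,3) × 0.37300^1 × 0.62700^3 = 4 × 0.3730 × 0.24649188 = 0.367766 (base)
P(M+4) = C(4,2) × 0.37300^2 × 0.62700^2 = 6 × 0.139129 × 0.393129 = 0.328174
Relative intensity = 0.328174 / 0.367766 × 100 = 89.2

89.2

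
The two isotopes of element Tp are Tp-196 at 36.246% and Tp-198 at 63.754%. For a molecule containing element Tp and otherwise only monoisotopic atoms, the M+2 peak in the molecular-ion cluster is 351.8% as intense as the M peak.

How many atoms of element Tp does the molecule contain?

2

For n independent Tp atoms, I(M+2)/I(M) = n · (abundance Tp-198) / (abundance Tp-196) = n · 0.63754/0.36246.
n = 3.518 × 0.36246/0.63754 = 2.00 ≈ 2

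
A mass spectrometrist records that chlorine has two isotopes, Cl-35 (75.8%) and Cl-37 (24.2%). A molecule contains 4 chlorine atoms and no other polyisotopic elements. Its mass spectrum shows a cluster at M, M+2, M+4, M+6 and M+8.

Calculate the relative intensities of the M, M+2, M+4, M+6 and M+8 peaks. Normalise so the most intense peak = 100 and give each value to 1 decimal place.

78.3 : 100.0 : 47.9 : 10.2 : 0.8

Each Cl atom is independently Cl-35 (p = 0.758) or Cl-37 (q = 0.242); the cluster is the binomial expansion (p + q)^4.
P(M) = 0.758^4 = 0.330124
P(M+2) = 4 × 0.758^3 × 0.242^1 = 0.421583
P(M+4) = 6 × 0.758^2 × 0.242^2 = 0.201893
P(M+6) = 4 × 0.758^1 × 0.242^3 = 0.042971
P(M+8) = 0.242^4 = 0.003430
The M+2 peak is largest (0.421583); scaling to 100 gives 78.3 : 100.0 : 47.9 : 10.2 : 0.8.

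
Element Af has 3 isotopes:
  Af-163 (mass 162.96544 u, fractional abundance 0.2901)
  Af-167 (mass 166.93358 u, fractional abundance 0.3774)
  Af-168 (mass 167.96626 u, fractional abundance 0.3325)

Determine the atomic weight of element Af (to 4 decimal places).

Average mass = Σ (abundance × isotope mass) = 0.2901 × 162.96544 + 0.3774 × 166.93358 + 0.3325 × 167.96626
= 47.276274 + 63.000733 + 55.848781 = 166.125788 u

166.1258 u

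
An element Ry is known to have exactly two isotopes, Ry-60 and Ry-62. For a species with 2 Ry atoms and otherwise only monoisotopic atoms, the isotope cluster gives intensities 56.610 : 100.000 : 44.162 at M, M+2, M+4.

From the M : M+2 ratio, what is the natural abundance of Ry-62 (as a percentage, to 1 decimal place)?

46.9%

Write p for the Ry-60 fraction. I(M+2)/I(M) = [C(2,1)·p^1·(1−p)] / p^2 = 2·(1−p)/p = 100.000/56.610 = 1.7665
(1−p)/p = 1.7665/2 = 0.8832  ⇒  p = 1/(1 + 0.8832) = 0.5310
Ry-60: 53.1%, Ry-62: 46.9%.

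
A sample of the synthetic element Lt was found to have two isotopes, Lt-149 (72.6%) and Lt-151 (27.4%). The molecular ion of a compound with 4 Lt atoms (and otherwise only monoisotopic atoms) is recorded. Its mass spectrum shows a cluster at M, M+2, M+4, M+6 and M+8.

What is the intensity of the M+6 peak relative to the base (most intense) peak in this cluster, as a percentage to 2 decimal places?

Term probabilities: M 0.2778, M+2 0.4194, M+4 0.2374, M+6 0.0597, M+8 0.0056. Base peak = M+2.
P(M+2) = C(4,1) × 0.726^3 × 0.274^1 = 4 × 0.38265718 × 0.2740 = 0.419392 (base)
P(M+6) = C(4,3) × 0.726^1 × 0.274^3 = 4 × 0.7260 × 0.02057082 = 0.059738
Relative intensity = 0.059738 / 0.419392 × 100 = 14.24

14.24%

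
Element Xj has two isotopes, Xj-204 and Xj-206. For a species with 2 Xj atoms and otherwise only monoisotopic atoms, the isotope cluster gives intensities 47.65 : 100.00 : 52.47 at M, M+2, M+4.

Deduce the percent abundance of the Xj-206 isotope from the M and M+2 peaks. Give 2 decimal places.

51.20%

Let p = fractional abundance of Xj-204. I(M+2)/I(M) = [C(2,1)·p^1·(1−p)] / p^2 = 2·(1−p)/p = 100.00/47.65 = 2.0986
(1−p)/p = 2.0986/2 = 1.0493  ⇒  p = 1/(1 + 1.0493) = 0.4880
Xj-204: 48.80%, Xj-206: 51.20%.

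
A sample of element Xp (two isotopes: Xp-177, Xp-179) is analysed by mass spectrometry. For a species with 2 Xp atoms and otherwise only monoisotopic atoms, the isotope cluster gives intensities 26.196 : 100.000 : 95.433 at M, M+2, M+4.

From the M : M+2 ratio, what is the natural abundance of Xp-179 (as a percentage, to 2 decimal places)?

65.62%

Write p for the Xp-177 fraction. I(M+2)/I(M) = [C(2,1)·p^1·(1−p)] / p^2 = 2·(1−p)/p = 100.000/26.196 = 3.8174
(1−p)/p = 3.8174/2 = 1.9087  ⇒  p = 1/(1 + 1.9087) = 0.3438
Xp-177: 34.38%, Xp-179: 65.62%.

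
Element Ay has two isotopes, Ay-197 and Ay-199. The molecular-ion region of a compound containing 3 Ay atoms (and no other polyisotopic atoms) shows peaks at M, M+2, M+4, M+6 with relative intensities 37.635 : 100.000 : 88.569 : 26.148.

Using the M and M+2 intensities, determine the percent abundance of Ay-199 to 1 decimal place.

Write p for the Ay-197 fraction. I(M+2)/I(M) = [C(3,1)·p^2·(1−p)] / p^3 = 3·(1−p)/p = 100.000/37.635 = 2.6571
(1−p)/p = 2.6571/3 = 0.8857  ⇒  p = 1/(1 + 0.8857) = 0.5303
Ay-197: 53.0%, Ay-199: 47.0%.

47.0%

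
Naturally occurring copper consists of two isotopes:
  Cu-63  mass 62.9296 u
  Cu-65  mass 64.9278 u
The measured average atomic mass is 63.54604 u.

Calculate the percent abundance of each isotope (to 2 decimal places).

Writing the weighted mean with unknown fraction x of Cu-63:
62.9296·x + 64.9278·(1 − x) = 63.54604
(62.9296 − 64.9278)·x = 63.54604 − 64.9278
x = -1.38176 / -1.9982 = 0.69150 → 69.15% Cu-63, 30.85% Cu-65.

Cu-63: 69.15%, Cu-65: 30.85%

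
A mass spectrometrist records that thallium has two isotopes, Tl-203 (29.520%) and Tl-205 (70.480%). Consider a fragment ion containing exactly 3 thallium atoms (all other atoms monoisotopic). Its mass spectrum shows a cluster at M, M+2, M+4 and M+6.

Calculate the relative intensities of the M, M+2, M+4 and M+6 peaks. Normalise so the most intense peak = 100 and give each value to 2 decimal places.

5.85 : 41.88 : 100.00 : 79.58

The 3 Tl atoms are independent, so intensities follow the terms of (0.29520 + 0.70480)^3.
P(M) = 0.29520^3 = 0.025725
P(M+2) = 3 × 0.29520^2 × 0.70480^1 = 0.184255
P(M+4) = 3 × 0.29520^1 × 0.70480^2 = 0.439916
P(M+6) = 0.70480^3 = 0.350104
The M+4 peak is largest (0.439916); scaling to 100 gives 5.85 : 41.88 : 100.00 : 79.58.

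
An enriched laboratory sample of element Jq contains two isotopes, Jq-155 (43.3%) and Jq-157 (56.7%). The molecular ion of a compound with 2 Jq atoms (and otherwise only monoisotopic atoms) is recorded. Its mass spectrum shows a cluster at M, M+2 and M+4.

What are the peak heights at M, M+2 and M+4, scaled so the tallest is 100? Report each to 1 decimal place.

The 2 Jq atoms are independent, so intensities follow the terms of (0.433 + 0.567)^2.
P(M) = 0.433^2 = 0.187489
P(M+2) = 2 × 0.433^1 × 0.567^1 = 0.491022
P(M+4) = 0.567^2 = 0.321489
The M+2 peak is largest (0.491022); scaling to 100 gives 38.2 : 100.0 : 65.5.

38.2 : 100.0 : 65.5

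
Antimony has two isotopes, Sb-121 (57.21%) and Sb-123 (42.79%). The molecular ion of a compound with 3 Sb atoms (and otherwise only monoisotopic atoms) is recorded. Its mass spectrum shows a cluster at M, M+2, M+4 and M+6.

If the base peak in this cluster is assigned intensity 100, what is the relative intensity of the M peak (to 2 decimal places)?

44.57

(0.5721 + 0.4279)^3 gives M 0.1872, M+2 0.4202, M+4 0.3143, M+6 0.0783; the largest is M+2.
P(M+2) = C(3,1) × 0.5721^2 × 0.4279^1 = 3 × 0.32729841 × 0.4279 = 0.420153 (base)
P(M) = C(3,0) × 0.5721^3 × 0.4279^0 = 1 × 0.18724742 × 1.0000 = 0.187247
Relative intensity = 0.187247 / 0.420153 × 100 = 44.57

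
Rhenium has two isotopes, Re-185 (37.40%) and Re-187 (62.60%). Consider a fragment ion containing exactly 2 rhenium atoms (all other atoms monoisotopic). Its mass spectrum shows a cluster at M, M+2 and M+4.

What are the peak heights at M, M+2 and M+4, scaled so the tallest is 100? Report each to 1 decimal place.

29.9 : 100.0 : 83.7

Each Re atom is independently Re-185 (p = 0.3740) or Re-187 (q = 0.6260); the cluster is the binomial expansion (p + q)^2.
P(M) = 0.3740^2 = 0.139876
P(M+2) = 2 × 0.3740^1 × 0.6260^1 = 0.468248
P(M+4) = 0.6260^2 = 0.391876
The M+2 peak is largest (0.468248); scaling to 100 gives 29.9 : 100.0 : 83.7.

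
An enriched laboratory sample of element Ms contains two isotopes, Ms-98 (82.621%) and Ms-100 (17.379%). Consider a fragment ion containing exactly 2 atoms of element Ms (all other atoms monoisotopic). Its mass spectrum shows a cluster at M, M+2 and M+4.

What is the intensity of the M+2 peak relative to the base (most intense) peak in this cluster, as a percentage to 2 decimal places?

(0.82621 + 0.17379)^2 gives M 0.6826, M+2 0.2872, M+4 0.0302; the largest is M.
P(M) = C(2,0) × 0.82621^2 × 0.17379^0 = 1 × 0.68262296 × 1.0000 = 0.682623 (base)
P(M+2) = C(2,1) × 0.82621^1 × 0.17379^1 = 2 × 0.82621 × 0.17379 = 0.287174
Relative intensity = 0.287174 / 0.682623 × 100 = 42.07

42.07%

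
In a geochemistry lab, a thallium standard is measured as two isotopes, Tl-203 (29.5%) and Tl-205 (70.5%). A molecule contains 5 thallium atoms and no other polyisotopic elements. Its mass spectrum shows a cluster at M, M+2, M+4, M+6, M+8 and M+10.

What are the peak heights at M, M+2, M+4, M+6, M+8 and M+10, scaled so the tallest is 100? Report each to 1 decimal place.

Each Tl atom is independently Tl-203 (p = 0.295) or Tl-205 (q = 0.705); the cluster is the binomial expansion (p + q)^5.
P(M) = 0.295^5 = 0.002234
P(M+2) = 5 × 0.295^4 × 0.705^1 = 0.026696
P(M+4) = 10 × 0.295^3 × 0.705^2 = 0.127598
P(M+6) = 10 × 0.295^2 × 0.705^3 = 0.304938
P(M+8) = 5 × 0.295^1 × 0.705^4 = 0.364375
P(M+10) = 0.705^5 = 0.174159
The M+8 peak is largest (0.364375); scaling to 100 gives 0.6 : 7.3 : 35.0 : 83.7 : 100.0 : 47.8.

0.6 : 7.3 : 35.0 : 83.7 : 100.0 : 47.8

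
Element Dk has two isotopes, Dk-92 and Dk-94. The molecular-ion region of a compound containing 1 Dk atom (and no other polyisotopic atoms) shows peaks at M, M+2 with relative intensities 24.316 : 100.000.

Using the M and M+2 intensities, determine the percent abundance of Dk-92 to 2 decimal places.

Let p = fractional abundance of Dk-92. I(M+2)/I(M) = [C(1,1)·p^0·(1−p)] / p^1 = 1·(1−p)/p = 100.000/24.316 = 4.1125
(1−p)/p = 4.1125/1 = 4.1125  ⇒  p = 1/(1 + 4.1125) = 0.1956
Dk-92: 19.56%, Dk-94: 80.44%.

19.56%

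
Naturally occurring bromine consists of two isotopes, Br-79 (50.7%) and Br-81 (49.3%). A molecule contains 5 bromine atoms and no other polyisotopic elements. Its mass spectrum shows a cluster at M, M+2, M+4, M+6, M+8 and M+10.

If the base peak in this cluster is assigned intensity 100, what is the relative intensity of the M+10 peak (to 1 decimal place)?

9.2

Binomial terms of (0.507 + 0.493)^5: M 0.0335, M+2 0.1629, M+4 0.3168, M+6 0.3080, M+8 0.1497, M+10 0.0291 → M+4 is the base peak.
P(M+4) = C(5,2) × 0.507^3 × 0.493^2 = 10 × 0.13032384 × 0.243049 = 0.316751 (base)
P(M+10) = C(5,5) × 0.507^0 × 0.493^5 = 1 × 1.0000 × 0.0291229 = 0.029123
Relative intensity = 0.029123 / 0.316751 × 100 = 9.2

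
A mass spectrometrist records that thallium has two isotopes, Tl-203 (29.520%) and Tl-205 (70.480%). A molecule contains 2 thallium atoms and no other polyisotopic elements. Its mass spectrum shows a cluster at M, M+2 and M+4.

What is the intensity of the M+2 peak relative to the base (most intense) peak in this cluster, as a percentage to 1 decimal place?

(0.29520 + 0.70480)^2 gives M 0.0871, M+2 0.4161, M+4 0.4967; the largest is M+4.
P(M+4) = C(2,2) × 0.29520^0 × 0.70480^2 = 1 × 1.0000 × 0.49674304 = 0.496743 (base)
P(M+2) = C(2,1) × 0.29520^1 × 0.70480^1 = 2 × 0.2952 × 0.7048 = 0.416114
Relative intensity = 0.416114 / 0.496743 × 100 = 83.8

83.8%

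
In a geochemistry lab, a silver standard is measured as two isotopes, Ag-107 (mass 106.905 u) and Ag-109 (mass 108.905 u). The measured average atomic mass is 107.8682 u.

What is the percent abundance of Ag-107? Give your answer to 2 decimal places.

51.84%

Let x be the fractional abundance of Ag-107; then Ag-109 has abundance 1 − x.
106.905·x + 108.905·(1 − x) = 107.8682
(106.905 − 108.905)·x = 107.8682 − 108.905
x = -1.0368 / -2.000 = 0.51840 → 51.84% Ag-107, 48.16% Ag-109.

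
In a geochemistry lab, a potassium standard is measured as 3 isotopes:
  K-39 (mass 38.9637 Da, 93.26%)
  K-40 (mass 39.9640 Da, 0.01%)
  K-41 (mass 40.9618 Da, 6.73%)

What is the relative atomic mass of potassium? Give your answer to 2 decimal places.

Weight each isotope mass by its fractional abundance: 0.9326 × 38.9637 + 0.0001 × 39.9640 + 0.0673 × 40.9618
= 36.33755 + 0.00400 + 2.75673 = 39.09828 Da

39.10 Da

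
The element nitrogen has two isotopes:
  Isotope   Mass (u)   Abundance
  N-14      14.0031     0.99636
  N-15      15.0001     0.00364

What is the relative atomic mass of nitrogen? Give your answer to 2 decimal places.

Average mass = Σ (abundance × isotope mass) = 0.99636 × 14.0031 + 0.00364 × 15.0001
= 13.95213 + 0.05460 = 14.00673 u

14.01 u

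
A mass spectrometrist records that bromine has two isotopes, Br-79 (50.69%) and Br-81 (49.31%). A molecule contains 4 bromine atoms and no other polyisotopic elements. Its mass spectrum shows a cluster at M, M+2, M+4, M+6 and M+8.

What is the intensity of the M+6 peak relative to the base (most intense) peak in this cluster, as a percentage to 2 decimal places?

64.85%

Term probabilities: M 0.0660, M+2 0.2569, M+4 0.3749, M+6 0.2431, M+8 0.0591. Base peak = M+4.
P(M+4) = C(4,2) × 0.5069^2 × 0.4931^2 = 6 × 0.25694761 × 0.24314761 = 0.374857 (base)
P(M+6) = C(4,3) × 0.5069^1 × 0.4931^3 = 4 × 0.5069 × 0.11989609 = 0.243101
Relative intensity = 0.243101 / 0.374857 × 100 = 64.85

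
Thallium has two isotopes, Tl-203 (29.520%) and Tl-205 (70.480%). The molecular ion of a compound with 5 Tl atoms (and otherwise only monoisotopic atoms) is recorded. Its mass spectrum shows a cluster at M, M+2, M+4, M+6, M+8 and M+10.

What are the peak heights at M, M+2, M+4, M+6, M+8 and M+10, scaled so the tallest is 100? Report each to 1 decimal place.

0.6 : 7.3 : 35.1 : 83.8 : 100.0 : 47.8

Expanding (0.29520 + 0.70480)^5:
P(M) = 0.29520^5 = 0.002242
P(M+2) = 5 × 0.29520^4 × 0.70480^1 = 0.026761
P(M+4) = 10 × 0.29520^3 × 0.70480^2 = 0.127785
P(M+6) = 10 × 0.29520^2 × 0.70480^3 = 0.305092
P(M+8) = 5 × 0.29520^1 × 0.70480^4 = 0.364208
P(M+10) = 0.70480^5 = 0.173912
The M+8 peak is largest (0.364208); scaling to 100 gives 0.6 : 7.3 : 35.1 : 83.8 : 100.0 : 47.8.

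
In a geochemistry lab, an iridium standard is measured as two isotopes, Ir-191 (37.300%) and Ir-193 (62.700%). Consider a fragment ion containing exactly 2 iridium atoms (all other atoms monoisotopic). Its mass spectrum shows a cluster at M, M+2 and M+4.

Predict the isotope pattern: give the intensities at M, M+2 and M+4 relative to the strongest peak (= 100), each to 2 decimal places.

Each Ir atom is independently Ir-191 (p = 0.37300) or Ir-193 (q = 0.62700); the cluster is the binomial expansion (p + q)^2.
P(M) = 0.37300^2 = 0.139129
P(M+2) = 2 × 0.37300^1 × 0.62700^1 = 0.467742
P(M+4) = 0.62700^2 = 0.393129
The M+2 peak is largest (0.467742); scaling to 100 gives 29.74 : 100.00 : 84.05.

29.74 : 100.00 : 84.05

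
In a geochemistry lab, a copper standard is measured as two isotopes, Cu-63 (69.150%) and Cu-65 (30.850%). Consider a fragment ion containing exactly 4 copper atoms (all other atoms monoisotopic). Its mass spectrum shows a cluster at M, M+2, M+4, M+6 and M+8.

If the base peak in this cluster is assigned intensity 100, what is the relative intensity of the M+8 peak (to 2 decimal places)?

2.22

(0.69150 + 0.30850)^4 gives M 0.2286, M+2 0.4080, M+4 0.2731, M+6 0.0812, M+8 0.0091; the largest is M+2.
P(M+2) = C(4,1) × 0.69150^3 × 0.30850^1 = 4 × 0.33065611 × 0.3085 = 0.408030 (base)
P(M+8) = C(4,4) × 0.69150^0 × 0.30850^4 = 1 × 1.0000 × 0.00905776 = 0.009058
Relative intensity = 0.009058 / 0.408030 × 100 = 2.22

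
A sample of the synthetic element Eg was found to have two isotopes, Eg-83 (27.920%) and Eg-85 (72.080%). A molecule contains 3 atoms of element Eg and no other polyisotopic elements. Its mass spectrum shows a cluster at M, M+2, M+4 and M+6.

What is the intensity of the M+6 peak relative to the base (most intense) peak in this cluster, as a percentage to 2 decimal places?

Term probabilities: M 0.0218, M+2 0.1686, M+4 0.4352, M+6 0.3745. Base peak = M+4.
P(M+4) = C(3,2) × 0.27920^1 × 0.72080^2 = 3 × 0.2792 × 0.51955264 = 0.435177 (base)
P(M+6) = C(3,3) × 0.27920^0 × 0.72080^3 = 1 × 1.0000 × 0.37449354 = 0.374494
Relative intensity = 0.374494 / 0.435177 × 100 = 86.06

86.06%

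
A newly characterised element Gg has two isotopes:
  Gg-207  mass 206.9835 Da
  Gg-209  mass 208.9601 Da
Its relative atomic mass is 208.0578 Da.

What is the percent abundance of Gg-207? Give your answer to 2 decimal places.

45.65%

With x = fraction of Gg-207 (so Gg-209 is 1 − x):
206.9835·x + 208.9601·(1 − x) = 208.0578
(206.9835 − 208.9601)·x = 208.0578 − 208.9601
x = -0.9023 / -1.9766 = 0.45649 → 45.65% Gg-207, 54.35% Gg-209.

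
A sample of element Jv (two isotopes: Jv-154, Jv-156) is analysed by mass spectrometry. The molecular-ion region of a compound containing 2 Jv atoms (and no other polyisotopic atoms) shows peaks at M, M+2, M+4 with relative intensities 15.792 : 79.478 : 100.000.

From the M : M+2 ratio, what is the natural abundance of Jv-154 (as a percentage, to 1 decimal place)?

Write p for the Jv-154 fraction. I(M+2)/I(M) = [C(2,1)·p^1·(1−p)] / p^2 = 2·(1−p)/p = 79.478/15.792 = 5.0328
(1−p)/p = 5.0328/2 = 2.5164  ⇒  p = 1/(1 + 2.5164) = 0.2844
Jv-154: 28.4%, Jv-156: 71.6%.

28.4%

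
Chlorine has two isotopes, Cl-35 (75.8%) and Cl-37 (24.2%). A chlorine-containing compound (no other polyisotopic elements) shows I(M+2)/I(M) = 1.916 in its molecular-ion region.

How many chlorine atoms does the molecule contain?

For n independent Cl atoms, I(M+2)/I(M) = n · (abundance Cl-37) / (abundance Cl-35) = n · 0.242/0.758.
n = 1.916 × 0.758/0.242 = 6.00 ≈ 6

6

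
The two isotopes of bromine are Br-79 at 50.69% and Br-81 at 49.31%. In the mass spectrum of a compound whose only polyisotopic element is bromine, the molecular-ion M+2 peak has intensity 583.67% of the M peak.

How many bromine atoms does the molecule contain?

With n Br atoms, P(M+2)/P(M) = C(n,1)·p^(n−1)q / p^n = n·q/p = n · 0.4931/0.5069.
n = 5.8367 × 0.5069/0.4931 = 6.00 ≈ 6

6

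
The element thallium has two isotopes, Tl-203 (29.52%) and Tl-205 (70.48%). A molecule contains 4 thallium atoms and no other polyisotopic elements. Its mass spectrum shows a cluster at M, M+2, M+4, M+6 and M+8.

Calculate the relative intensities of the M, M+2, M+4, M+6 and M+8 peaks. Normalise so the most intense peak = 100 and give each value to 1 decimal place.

Expanding (0.2952 + 0.7048)^4:
P(M) = 0.2952^4 = 0.007594
P(M+2) = 4 × 0.2952^3 × 0.7048^1 = 0.072523
P(M+4) = 6 × 0.2952^2 × 0.7048^2 = 0.259726
P(M+6) = 4 × 0.2952^1 × 0.7048^3 = 0.413403
P(M+8) = 0.7048^4 = 0.246754
The M+6 peak is largest (0.413403); scaling to 100 gives 1.8 : 17.5 : 62.8 : 100.0 : 59.7.

1.8 : 17.5 : 62.8 : 100.0 : 59.7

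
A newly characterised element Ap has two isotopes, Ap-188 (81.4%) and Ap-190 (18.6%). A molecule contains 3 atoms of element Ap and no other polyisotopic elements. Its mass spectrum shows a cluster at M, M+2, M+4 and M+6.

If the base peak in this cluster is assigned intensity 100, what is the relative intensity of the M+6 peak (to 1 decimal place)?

(0.814 + 0.186)^3 gives M 0.5394, M+2 0.3697, M+4 0.0845, M+6 0.0064; the largest is M.
P(M) = C(3,0) × 0.814^3 × 0.186^0 = 1 × 0.53935314 × 1.0000 = 0.539353 (base)
P(M+6) = C(3,3) × 0.814^0 × 0.186^3 = 1 × 1.0000 × 0.00643486 = 0.006435
Relative intensity = 0.006435 / 0.539353 × 100 = 1.2

1.2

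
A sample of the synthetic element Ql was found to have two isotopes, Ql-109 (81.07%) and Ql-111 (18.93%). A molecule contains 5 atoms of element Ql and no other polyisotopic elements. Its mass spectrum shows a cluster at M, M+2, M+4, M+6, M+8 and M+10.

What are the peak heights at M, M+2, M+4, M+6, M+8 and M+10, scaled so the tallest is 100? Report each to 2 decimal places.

Each Ql atom is independently Ql-109 (p = 0.8107) or Ql-111 (q = 0.1893); the cluster is the binomial expansion (p + q)^5.
P(M) = 0.8107^5 = 0.350188
P(M+2) = 5 × 0.8107^4 × 0.1893^1 = 0.408847
P(M+4) = 10 × 0.8107^3 × 0.1893^2 = 0.190933
P(M+6) = 10 × 0.8107^2 × 0.1893^3 = 0.044583
P(M+8) = 5 × 0.8107^1 × 0.1893^4 = 0.005205
P(M+10) = 0.1893^5 = 0.000243
The M+2 peak is largest (0.408847); scaling to 100 gives 85.65 : 100.00 : 46.70 : 10.90 : 1.27 : 0.06.

85.65 : 100.00 : 46.70 : 10.90 : 1.27 : 0.06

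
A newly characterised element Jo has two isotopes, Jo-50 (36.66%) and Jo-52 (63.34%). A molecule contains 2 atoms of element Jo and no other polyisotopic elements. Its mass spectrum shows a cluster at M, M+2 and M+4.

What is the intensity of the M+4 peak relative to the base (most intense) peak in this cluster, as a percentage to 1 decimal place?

86.4%

Term probabilities: M 0.1344, M+2 0.4644, M+4 0.4012. Base peak = M+2.
P(M+2) = C(2,1) × 0.3666^1 × 0.6334^1 = 2 × 0.3666 × 0.6334 = 0.464409 (base)
P(M+4) = C(2,2) × 0.3666^0 × 0.6334^2 = 1 × 1.0000 × 0.40119556 = 0.401196
Relative intensity = 0.401196 / 0.464409 × 100 = 86.4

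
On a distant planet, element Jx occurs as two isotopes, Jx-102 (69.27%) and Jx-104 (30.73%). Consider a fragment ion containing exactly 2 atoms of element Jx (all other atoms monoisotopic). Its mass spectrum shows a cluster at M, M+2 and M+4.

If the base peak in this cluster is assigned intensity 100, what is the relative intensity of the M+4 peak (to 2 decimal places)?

(0.6927 + 0.3073)^2 gives M 0.4798, M+2 0.4257, M+4 0.0944; the largest is M.
P(M) = C(2,0) × 0.6927^2 × 0.3073^0 = 1 × 0.47983329 × 1.0000 = 0.479833 (base)
P(M+4) = C(2,2) × 0.6927^0 × 0.3073^2 = 1 × 1.0000 × 0.09443329 = 0.094433
Relative intensity = 0.094433 / 0.479833 × 100 = 19.68

19.68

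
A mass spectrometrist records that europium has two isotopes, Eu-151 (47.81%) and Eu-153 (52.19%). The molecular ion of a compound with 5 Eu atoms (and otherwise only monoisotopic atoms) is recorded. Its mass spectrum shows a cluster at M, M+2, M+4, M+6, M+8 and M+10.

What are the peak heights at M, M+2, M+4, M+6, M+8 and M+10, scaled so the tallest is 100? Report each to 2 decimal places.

Each Eu atom is independently Eu-151 (p = 0.4781) or Eu-153 (q = 0.5219); the cluster is the binomial expansion (p + q)^5.
P(M) = 0.4781^5 = 0.024980
P(M+2) = 5 × 0.4781^4 × 0.5219^1 = 0.136343
P(M+4) = 10 × 0.4781^3 × 0.5219^2 = 0.297667
P(M+6) = 10 × 0.4781^2 × 0.5219^3 = 0.324937
P(M+8) = 5 × 0.4781^1 × 0.5219^4 = 0.177353
P(M+10) = 0.5219^5 = 0.038720
The M+6 peak is largest (0.324937); scaling to 100 gives 7.69 : 41.96 : 91.61 : 100.00 : 54.58 : 11.92.

7.69 : 41.96 : 91.61 : 100.00 : 54.58 : 11.92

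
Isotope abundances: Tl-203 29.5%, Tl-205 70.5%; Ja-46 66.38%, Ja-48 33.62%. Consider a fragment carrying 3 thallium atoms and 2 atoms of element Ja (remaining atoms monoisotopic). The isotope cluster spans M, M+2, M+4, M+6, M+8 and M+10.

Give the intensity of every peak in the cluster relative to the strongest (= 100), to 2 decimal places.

3.04 : 24.91 : 75.06 : 100.00 : 55.48 : 10.66

Thallium pattern (n=3): 0.02567237 : 0.18405787 : 0.43986713 : 0.35040263
Element Ja pattern (n=2): 0.44063044 : 0.44633912 : 0.11303044
Convolve the two distributions (both contribute in 2-u steps):
  M: 0.02567237×0.44063044 = 0.011312
  M+2: 0.02567237×0.44633912 + 0.18405787×0.44063044 = 0.092560
  M+4: 0.02567237×0.11303044 + 0.18405787×0.44633912 + 0.43986713×0.44063044 = 0.278873
  M+6: 0.18405787×0.11303044 + 0.43986713×0.44633912 + 0.35040263×0.44063044 = 0.371532
  M+8: 0.43986713×0.11303044 + 0.35040263×0.44633912 = 0.206117
  M+10: 0.35040263×0.11303044 = 0.039606
Scale to base peak (0.371532) = 100: 3.04 : 24.91 : 75.06 : 100.00 : 55.48 : 10.66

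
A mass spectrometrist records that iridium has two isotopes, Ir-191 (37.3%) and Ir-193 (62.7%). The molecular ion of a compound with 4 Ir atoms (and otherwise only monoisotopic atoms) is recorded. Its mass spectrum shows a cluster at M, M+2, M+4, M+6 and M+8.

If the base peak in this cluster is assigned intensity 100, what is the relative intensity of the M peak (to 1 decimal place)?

Term probabilities: M 0.0194, M+2 0.1302, M+4 0.3282, M+6 0.3678, M+8 0.1546. Base peak = M+6.
P(M+6) = C(4,3) × 0.373^1 × 0.627^3 = 4 × 0.3730 × 0.24649188 = 0.367766 (base)
P(M) = C(4,0) × 0.373^4 × 0.627^0 = 1 × 0.01935688 × 1.0000 = 0.019357
Relative intensity = 0.019357 / 0.367766 × 100 = 5.3

5.3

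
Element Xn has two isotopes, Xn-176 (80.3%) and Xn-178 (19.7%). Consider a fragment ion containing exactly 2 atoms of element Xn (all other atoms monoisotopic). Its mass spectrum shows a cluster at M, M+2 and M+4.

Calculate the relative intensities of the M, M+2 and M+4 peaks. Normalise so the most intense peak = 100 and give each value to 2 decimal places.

The 2 Xn atoms are independent, so intensities follow the terms of (0.803 + 0.197)^2.
P(M) = 0.803^2 = 0.644809
P(M+2) = 2 × 0.803^1 × 0.197^1 = 0.316382
P(M+4) = 0.197^2 = 0.038809
The M peak is largest (0.644809); scaling to 100 gives 100.00 : 49.07 : 6.02.

100.00 : 49.07 : 6.02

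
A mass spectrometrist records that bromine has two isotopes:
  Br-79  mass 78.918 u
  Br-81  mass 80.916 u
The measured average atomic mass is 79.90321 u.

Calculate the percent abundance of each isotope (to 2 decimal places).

Br-79: 50.69%, Br-81: 49.31%

With x = fraction of Br-79 (so Br-81 is 1 − x):
78.918·x + 80.916·(1 − x) = 79.90321
(78.918 − 80.916)·x = 79.90321 − 80.916
x = -1.01279 / -1.998 = 0.50690 → 50.69% Br-79, 49.31% Br-81.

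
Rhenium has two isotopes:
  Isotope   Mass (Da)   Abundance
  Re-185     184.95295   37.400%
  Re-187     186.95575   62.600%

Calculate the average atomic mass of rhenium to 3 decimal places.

186.207 Da

Average mass = Σ (abundance × isotope mass) = 0.37400 × 184.95295 + 0.62600 × 186.95575
= 69.172403 + 117.034300 = 186.206703 Da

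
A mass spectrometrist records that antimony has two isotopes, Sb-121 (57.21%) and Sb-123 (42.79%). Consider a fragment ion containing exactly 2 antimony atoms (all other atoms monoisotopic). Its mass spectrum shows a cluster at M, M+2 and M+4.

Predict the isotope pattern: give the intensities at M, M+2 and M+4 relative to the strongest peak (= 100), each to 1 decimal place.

66.8 : 100.0 : 37.4

Expanding (0.5721 + 0.4279)^2:
P(M) = 0.5721^2 = 0.327298
P(M+2) = 2 × 0.5721^1 × 0.4279^1 = 0.489603
P(M+4) = 0.4279^2 = 0.183098
The M+2 peak is largest (0.489603); scaling to 100 gives 66.8 : 100.0 : 37.4.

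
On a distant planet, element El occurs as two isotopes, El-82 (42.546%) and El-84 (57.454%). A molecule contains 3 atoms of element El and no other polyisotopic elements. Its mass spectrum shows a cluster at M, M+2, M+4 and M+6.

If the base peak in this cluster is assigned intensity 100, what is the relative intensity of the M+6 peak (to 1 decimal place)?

45.0

Term probabilities: M 0.0770, M+2 0.3120, M+4 0.4213, M+6 0.1897. Base peak = M+4.
P(M+4) = C(3,2) × 0.42546^1 × 0.57454^2 = 3 × 0.42546 × 0.33009621 = 0.421328 (base)
P(M+6) = C(3,3) × 0.42546^0 × 0.57454^3 = 1 × 1.0000 × 0.18965348 = 0.189653
Relative intensity = 0.189653 / 0.421328 × 100 = 45.0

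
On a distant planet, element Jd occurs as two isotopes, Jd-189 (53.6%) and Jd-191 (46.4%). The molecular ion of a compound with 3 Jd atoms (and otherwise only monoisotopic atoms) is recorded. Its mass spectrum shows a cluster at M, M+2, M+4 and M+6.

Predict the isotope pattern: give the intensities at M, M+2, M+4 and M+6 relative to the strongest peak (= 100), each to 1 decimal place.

Expanding (0.536 + 0.464)^3:
P(M) = 0.536^3 = 0.153991
P(M+2) = 3 × 0.536^2 × 0.464^1 = 0.399916
P(M+4) = 3 × 0.536^1 × 0.464^2 = 0.346196
P(M+6) = 0.464^3 = 0.099897
The M+2 peak is largest (0.399916); scaling to 100 gives 38.5 : 100.0 : 86.6 : 25.0.

38.5 : 100.0 : 86.6 : 25.0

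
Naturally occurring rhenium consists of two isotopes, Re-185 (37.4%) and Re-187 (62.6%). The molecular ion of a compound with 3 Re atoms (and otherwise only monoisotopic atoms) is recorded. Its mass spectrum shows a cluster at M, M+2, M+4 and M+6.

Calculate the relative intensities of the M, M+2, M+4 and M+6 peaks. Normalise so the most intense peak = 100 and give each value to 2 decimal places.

Each Re atom is independently Re-185 (p = 0.374) or Re-187 (q = 0.626); the cluster is the binomial expansion (p + q)^3.
P(M) = 0.374^3 = 0.052314
P(M+2) = 3 × 0.374^2 × 0.626^1 = 0.262687
P(M+4) = 3 × 0.374^1 × 0.626^2 = 0.439685
P(M+6) = 0.626^3 = 0.245314
The M+4 peak is largest (0.439685); scaling to 100 gives 11.90 : 59.74 : 100.00 : 55.79.

11.90 : 59.74 : 100.00 : 55.79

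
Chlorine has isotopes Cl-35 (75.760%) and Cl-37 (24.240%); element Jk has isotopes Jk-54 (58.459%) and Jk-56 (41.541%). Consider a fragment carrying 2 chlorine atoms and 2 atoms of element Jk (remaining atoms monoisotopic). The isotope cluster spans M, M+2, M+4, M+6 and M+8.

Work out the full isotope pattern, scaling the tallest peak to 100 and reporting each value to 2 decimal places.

Chlorine pattern (n=2): 0.57395776 : 0.36728448 : 0.05875776
Element Jk pattern (n=2): 0.34174547 : 0.48568906 : 0.17256547
Convolve the two distributions (both contribute in 2-u steps):
  M: 0.57395776×0.34174547 = 0.196147
  M+2: 0.57395776×0.48568906 + 0.36728448×0.34174547 = 0.404283
  M+4: 0.57395776×0.17256547 + 0.36728448×0.48568906 + 0.05875776×0.34174547 = 0.297512
  M+6: 0.36728448×0.17256547 + 0.05875776×0.48568906 = 0.091919
  M+8: 0.05875776×0.17256547 = 0.010140
Scale to base peak (0.404283) = 100: 48.52 : 100.00 : 73.59 : 22.74 : 2.51

48.52 : 100.00 : 73.59 : 22.74 : 2.51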